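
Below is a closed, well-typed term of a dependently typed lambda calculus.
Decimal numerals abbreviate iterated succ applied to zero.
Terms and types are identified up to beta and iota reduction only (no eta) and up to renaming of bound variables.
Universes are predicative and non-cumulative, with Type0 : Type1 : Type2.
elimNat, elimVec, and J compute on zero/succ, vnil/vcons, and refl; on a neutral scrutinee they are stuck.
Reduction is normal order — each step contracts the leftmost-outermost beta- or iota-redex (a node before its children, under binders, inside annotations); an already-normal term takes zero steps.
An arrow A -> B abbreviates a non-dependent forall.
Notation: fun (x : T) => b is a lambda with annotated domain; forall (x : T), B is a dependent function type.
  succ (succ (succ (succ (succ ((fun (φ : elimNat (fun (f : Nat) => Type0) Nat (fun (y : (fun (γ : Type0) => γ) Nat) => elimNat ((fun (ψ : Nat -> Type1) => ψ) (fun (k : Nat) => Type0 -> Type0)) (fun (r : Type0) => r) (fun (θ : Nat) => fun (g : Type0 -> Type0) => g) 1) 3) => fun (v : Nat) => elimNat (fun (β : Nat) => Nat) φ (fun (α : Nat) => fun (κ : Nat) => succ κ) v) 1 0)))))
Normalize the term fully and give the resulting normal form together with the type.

normal form:
  6
the term's type:
  Nat
observation: reduction starts at a beta-redex, and 3 normal-order steps reach the normal form.


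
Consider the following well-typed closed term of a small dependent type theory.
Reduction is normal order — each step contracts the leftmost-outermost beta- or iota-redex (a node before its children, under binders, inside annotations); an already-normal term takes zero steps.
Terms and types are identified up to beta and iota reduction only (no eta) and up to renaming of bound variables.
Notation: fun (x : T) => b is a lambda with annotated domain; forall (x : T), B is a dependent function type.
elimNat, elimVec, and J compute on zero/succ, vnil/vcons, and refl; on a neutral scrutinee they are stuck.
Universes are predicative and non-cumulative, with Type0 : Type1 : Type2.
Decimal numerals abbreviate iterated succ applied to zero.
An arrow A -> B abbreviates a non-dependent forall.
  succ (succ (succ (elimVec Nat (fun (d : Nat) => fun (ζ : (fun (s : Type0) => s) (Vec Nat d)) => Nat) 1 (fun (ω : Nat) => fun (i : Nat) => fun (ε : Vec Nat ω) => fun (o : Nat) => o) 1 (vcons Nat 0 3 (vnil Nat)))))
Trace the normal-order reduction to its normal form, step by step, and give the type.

reduction (normal order):
  succ (succ (succ (elimVec Nat (fun (d : Nat) => fun (ζ : (fun (s : Type0) => s) (Vec Nat d)) => Nat) 1 (fun (ω : Nat) => fun (i : Nat) => fun (ε : Vec Nat ω) => fun (o : Nat) => o) 1 (vcons Nat 0 3 (vnil Nat)))))
  ~> succ (succ (succ ((fun (d : Nat) => fun (ζ : Nat) => fun (s : Vec Nat d) => fun (ω : Nat) => ω) 0 3 (vnil Nat) (elimVec Nat (fun (i : Nat) => fun (ε : (fun (o : Type0) => o) (Vec Nat i)) => Nat) 1 (fun (w : Nat) => fun (κ : Nat) => fun (r : Vec Nat w) => fun (p : Nat) => p) 0 (vnil Nat)))))
  ~> succ (succ (succ ((fun (d : Nat) => fun (ζ : Vec Nat 0) => fun (s : Nat) => s) 3 (vnil Nat) (elimVec Nat (fun (ω : Nat) => fun (i : (fun (ε : Type0) => ε) (Vec Nat ω)) => Nat) 1 (fun (o : Nat) => fun (w : Nat) => fun (κ : Vec Nat o) => fun (r : Nat) => r) 0 (vnil Nat)))))
  ~> succ (succ (succ ((fun (d : Vec Nat 0) => fun (ζ : Nat) => ζ) (vnil Nat) (elimVec Nat (fun (s : Nat) => fun (ω : (fun (i : Type0) => i) (Vec Nat s)) => Nat) 1 (fun (ε : Nat) => fun (o : Nat) => fun (w : Vec Nat ε) => fun (κ : Nat) => κ) 0 (vnil Nat)))))
  ~> succ (succ (succ ((fun (d : Nat) => d) (elimVec Nat (fun (ζ : Nat) => fun (s : (fun (ω : Type0) => ω) (Vec Nat ζ)) => Nat) 1 (fun (i : Nat) => fun (ε : Nat) => fun (o : Vec Nat i) => fun (w : Nat) => w) 0 (vnil Nat)))))
  ~> succ (succ (succ (elimVec Nat (fun (d : Nat) => fun (ζ : (fun (s : Type0) => s) (Vec Nat d)) => Nat) 1 (fun (ω : Nat) => fun (i : Nat) => fun (ε : Vec Nat ω) => fun (o : Nat) => o) 0 (vnil Nat))))
  ~> 4
inferred type:
  Nat


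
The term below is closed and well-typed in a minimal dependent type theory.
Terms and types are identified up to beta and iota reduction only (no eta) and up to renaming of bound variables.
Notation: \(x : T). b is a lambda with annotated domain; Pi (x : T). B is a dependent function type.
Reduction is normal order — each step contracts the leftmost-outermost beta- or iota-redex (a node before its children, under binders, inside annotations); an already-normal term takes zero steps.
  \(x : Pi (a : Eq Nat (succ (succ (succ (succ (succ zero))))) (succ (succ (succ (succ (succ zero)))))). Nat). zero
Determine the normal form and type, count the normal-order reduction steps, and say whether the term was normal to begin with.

reduced normal form:
  \(x : Pi (a : Eq Nat (succ (succ (succ (succ (succ zero))))) (succ (succ (succ (succ (succ zero)))))). Nat). zero
inferred type:
  Pi (x : Pi (a : Eq Nat (succ (succ (succ (succ (succ zero))))) (succ (succ (succ (succ (succ zero)))))). Nat). Nat
reduction steps (normal order): 0
term was already normal: yes


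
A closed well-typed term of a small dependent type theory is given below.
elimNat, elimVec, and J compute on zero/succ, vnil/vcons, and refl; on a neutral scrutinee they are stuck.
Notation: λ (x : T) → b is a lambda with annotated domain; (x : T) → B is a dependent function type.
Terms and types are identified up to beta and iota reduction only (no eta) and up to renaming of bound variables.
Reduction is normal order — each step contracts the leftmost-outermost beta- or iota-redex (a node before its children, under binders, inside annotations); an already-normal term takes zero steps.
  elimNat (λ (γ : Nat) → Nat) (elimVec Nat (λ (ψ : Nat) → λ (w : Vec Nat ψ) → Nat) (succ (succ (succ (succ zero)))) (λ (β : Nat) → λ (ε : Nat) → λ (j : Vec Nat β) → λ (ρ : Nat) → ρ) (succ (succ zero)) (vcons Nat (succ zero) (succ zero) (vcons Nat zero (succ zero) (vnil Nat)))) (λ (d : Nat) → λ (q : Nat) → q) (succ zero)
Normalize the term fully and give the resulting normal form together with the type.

normal form:
  succ (succ (succ (succ zero)))
type:
  Nat


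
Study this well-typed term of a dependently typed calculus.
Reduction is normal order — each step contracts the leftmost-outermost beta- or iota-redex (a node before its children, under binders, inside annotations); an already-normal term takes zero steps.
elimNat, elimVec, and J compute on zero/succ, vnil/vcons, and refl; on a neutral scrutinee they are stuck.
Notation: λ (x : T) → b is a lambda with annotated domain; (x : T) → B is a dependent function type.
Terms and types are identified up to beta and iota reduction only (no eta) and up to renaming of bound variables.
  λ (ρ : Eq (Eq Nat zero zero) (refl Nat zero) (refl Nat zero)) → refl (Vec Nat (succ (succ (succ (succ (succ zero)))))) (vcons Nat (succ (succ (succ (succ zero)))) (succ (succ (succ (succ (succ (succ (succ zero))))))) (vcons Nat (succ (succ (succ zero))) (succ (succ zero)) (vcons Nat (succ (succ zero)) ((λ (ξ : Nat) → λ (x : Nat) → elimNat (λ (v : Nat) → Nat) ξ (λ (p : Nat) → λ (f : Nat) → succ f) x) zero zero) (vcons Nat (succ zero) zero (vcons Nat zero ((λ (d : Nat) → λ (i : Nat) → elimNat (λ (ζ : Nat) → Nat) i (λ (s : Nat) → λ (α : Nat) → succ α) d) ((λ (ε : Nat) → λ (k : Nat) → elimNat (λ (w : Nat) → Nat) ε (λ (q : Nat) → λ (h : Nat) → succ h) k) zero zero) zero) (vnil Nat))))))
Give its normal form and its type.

normal form:
  λ (ρ : Eq (Eq Nat zero zero) (refl Nat zero) (refl Nat zero)) → refl (Vec Nat (succ (succ (succ (succ (succ zero)))))) (vcons Nat (succ (succ (succ (succ zero)))) (succ (succ (succ (succ (succ (succ (succ zero))))))) (vcons Nat (succ (succ (succ zero))) (succ (succ zero)) (vcons Nat (succ (succ zero)) zero (vcons Nat (succ zero) zero (vcons Nat zero zero (vnil Nat))))))
type:
  (ρ : Eq (Eq Nat zero zero) (refl Nat zero) (refl Nat zero)) → Eq (Vec Nat (succ (succ (succ (succ (succ zero)))))) (vcons Nat (succ (succ (succ (succ zero)))) (succ (succ (succ (succ (succ (succ (succ zero))))))) (vcons Nat (succ (succ (succ zero))) (succ (succ zero)) (vcons Nat (succ (succ zero)) zero (vcons Nat (succ zero) zero (vcons Nat zero zero (vnil Nat)))))) (vcons Nat (succ (succ (succ (succ zero)))) (succ (succ (succ (succ (succ (succ (succ zero))))))) (vcons Nat (succ (succ (succ zero))) (succ (succ zero)) (vcons Nat (succ (succ zero)) zero (vcons Nat (succ zero) zero (vcons Nat zero zero (vnil Nat))))))
observation: 9 normal-order steps separate the term from its normal form.


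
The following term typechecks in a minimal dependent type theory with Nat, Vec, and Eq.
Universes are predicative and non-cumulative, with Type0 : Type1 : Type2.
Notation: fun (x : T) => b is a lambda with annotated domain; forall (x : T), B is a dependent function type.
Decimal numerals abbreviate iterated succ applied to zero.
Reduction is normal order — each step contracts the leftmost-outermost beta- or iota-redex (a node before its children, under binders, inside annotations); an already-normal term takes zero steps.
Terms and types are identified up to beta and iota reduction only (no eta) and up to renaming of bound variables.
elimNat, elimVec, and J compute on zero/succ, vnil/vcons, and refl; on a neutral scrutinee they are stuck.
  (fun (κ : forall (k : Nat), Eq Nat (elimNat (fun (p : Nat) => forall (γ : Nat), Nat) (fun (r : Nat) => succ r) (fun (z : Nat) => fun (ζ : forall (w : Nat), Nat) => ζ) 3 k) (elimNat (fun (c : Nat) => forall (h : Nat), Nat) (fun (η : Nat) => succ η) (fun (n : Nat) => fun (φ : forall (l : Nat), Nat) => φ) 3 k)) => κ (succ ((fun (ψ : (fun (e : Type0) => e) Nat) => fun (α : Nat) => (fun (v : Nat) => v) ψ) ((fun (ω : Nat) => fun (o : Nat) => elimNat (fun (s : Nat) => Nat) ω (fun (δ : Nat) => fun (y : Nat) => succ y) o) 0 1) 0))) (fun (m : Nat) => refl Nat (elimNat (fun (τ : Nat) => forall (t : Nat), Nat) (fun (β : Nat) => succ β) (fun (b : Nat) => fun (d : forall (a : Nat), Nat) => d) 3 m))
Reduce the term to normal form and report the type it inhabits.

normal form:
  refl Nat 3
type:
  Eq Nat 3 3


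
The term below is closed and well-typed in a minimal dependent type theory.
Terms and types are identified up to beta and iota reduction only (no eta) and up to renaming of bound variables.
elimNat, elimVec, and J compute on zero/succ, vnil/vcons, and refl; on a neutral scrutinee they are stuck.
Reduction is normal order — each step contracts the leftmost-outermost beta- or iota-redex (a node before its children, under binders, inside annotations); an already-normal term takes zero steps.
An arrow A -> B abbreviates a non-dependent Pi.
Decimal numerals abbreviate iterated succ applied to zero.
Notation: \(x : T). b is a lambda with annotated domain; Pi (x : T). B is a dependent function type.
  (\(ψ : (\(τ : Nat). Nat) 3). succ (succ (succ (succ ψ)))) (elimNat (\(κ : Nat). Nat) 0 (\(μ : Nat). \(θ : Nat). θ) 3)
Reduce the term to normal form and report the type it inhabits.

reduced normal form:
  4
type:
  Nat
observation: the term reaches its normal form after 11 normal-order steps.


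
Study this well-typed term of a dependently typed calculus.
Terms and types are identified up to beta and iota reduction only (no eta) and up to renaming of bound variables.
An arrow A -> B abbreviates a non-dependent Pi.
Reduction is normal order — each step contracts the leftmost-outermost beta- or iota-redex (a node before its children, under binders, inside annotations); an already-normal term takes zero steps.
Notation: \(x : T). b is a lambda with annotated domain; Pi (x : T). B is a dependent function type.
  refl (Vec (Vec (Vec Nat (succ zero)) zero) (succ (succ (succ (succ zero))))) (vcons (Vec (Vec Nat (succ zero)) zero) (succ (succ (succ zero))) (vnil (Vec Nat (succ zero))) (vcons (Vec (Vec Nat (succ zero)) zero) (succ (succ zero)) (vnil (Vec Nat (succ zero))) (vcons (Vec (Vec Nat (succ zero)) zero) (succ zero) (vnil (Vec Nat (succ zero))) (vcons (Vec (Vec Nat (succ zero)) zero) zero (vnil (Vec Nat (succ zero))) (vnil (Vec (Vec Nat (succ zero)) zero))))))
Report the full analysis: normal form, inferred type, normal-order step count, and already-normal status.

resulting normal form:
  refl (Vec (Vec (Vec Nat (succ zero)) zero) (succ (succ (succ (succ zero))))) (vcons (Vec (Vec Nat (succ zero)) zero) (succ (succ (succ zero))) (vnil (Vec Nat (succ zero))) (vcons (Vec (Vec Nat (succ zero)) zero) (succ (succ zero)) (vnil (Vec Nat (succ zero))) (vcons (Vec (Vec Nat (succ zero)) zero) (succ zero) (vnil (Vec Nat (succ zero))) (vcons (Vec (Vec Nat (succ zero)) zero) zero (vnil (Vec Nat (succ zero))) (vnil (Vec (Vec Nat (succ zero)) zero))))))
the term's type:
  Eq (Vec (Vec (Vec Nat (succ zero)) zero) (succ (succ (succ (succ zero))))) (vcons (Vec (Vec Nat (succ zero)) zero) (succ (succ (succ zero))) (vnil (Vec Nat (succ zero))) (vcons (Vec (Vec Nat (succ zero)) zero) (succ (succ zero)) (vnil (Vec Nat (succ zero))) (vcons (Vec (Vec Nat (succ zero)) zero) (succ zero) (vnil (Vec Nat (succ zero))) (vcons (Vec (Vec Nat (succ zero)) zero) zero (vnil (Vec Nat (succ zero))) (vnil (Vec (Vec Nat (succ zero)) zero)))))) (vcons (Vec (Vec Nat (succ zero)) zero) (succ (succ (succ zero))) (vnil (Vec Nat (succ zero))) (vcons (Vec (Vec Nat (succ zero)) zero) (succ (succ zero)) (vnil (Vec Nat (succ zero))) (vcons (Vec (Vec Nat (succ zero)) zero) (succ zero) (vnil (Vec Nat (succ zero))) (vcons (Vec (Vec Nat (succ zero)) zero) zero (vnil (Vec Nat (succ zero))) (vnil (Vec (Vec Nat (succ zero)) zero))))))
steps to reach normal form (normal order): 0
term was already normal: yes


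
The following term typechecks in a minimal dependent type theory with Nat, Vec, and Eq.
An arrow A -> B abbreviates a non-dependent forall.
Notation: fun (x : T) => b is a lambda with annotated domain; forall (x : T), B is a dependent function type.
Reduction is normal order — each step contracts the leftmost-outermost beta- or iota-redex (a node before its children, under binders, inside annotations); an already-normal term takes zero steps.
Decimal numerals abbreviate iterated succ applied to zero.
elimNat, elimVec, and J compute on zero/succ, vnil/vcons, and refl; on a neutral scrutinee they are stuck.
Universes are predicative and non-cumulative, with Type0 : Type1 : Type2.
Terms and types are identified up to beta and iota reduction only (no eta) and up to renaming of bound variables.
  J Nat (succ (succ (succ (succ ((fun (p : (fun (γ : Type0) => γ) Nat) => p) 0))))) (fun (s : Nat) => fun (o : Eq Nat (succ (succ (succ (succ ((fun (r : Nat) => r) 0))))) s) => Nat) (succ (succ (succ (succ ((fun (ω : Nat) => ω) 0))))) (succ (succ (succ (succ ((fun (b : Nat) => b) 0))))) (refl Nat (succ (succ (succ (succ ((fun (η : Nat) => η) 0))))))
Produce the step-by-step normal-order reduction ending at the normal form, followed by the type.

reduction (normal order):
  J Nat (succ (succ (succ (succ ((fun (p : (fun (γ : Type0) => γ) Nat) => p) 0))))) (fun (s : Nat) => fun (o : Eq Nat (succ (succ (succ (succ ((fun (r : Nat) => r) 0))))) s) => Nat) (succ (succ (succ (succ ((fun (ω : Nat) => ω) 0))))) (succ (succ (succ (succ ((fun (b : Nat) => b) 0))))) (refl Nat (succ (succ (succ (succ ((fun (η : Nat) => η) 0))))))
  ~> succ (succ (succ (succ ((fun (p : Nat) => p) 0))))
  ~> 4
inferred type:
  Nat


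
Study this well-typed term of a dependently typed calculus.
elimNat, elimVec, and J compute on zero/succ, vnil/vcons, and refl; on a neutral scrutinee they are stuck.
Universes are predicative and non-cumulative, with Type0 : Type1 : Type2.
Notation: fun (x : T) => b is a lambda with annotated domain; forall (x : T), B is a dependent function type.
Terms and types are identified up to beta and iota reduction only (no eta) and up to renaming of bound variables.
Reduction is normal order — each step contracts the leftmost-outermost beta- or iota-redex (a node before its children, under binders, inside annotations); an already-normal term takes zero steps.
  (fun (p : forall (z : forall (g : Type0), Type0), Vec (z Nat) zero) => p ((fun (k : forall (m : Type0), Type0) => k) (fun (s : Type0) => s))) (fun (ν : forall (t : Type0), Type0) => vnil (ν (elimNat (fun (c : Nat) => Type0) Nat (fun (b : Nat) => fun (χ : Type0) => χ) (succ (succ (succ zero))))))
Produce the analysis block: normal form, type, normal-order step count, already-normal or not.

reduced normal form:
  vnil Nat
type:
  Vec Nat zero
normal-order step count: 14
already normal: no
first contracted redex: a beta-redex


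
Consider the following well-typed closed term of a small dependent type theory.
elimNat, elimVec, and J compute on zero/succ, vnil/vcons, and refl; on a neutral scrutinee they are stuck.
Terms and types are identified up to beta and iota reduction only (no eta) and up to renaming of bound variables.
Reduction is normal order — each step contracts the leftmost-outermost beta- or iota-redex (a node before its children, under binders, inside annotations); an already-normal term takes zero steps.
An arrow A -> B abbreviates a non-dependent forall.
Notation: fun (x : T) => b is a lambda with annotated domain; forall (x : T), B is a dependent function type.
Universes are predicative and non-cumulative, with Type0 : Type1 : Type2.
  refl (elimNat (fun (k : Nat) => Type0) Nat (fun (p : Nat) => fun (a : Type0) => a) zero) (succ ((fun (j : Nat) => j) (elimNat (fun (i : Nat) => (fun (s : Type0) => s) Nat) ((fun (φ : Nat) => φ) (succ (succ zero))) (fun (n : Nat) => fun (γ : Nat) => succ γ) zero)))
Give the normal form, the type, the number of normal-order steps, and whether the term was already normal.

resulting normal form:
  refl Nat (succ (succ (succ zero)))
inferred type:
  Eq Nat (succ (succ (succ zero))) (succ (succ (succ zero)))
normal-order step count: 4
started in normal form: no
first contracted redex: an elimNat iota-redex


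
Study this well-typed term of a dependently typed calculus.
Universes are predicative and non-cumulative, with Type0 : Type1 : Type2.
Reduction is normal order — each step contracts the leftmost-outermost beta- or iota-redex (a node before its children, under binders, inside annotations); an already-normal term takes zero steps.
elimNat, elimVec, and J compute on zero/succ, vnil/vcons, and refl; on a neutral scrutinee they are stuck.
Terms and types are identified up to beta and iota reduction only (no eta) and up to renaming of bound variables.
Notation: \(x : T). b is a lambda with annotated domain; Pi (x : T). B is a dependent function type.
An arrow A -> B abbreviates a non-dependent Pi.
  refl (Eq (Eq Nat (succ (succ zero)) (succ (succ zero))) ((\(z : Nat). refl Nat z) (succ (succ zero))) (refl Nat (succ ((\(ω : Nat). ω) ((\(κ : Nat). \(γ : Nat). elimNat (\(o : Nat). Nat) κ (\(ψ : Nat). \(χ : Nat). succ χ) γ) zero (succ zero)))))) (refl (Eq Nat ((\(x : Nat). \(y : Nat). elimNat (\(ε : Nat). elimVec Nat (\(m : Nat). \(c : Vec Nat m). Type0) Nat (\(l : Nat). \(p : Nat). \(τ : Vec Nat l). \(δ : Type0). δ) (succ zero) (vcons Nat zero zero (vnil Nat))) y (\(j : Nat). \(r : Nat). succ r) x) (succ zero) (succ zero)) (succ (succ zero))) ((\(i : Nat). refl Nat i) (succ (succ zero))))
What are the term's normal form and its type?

reduced normal form:
  refl (Eq (Eq Nat (succ (succ zero)) (succ (succ zero))) (refl Nat (succ (succ zero))) (refl Nat (succ (succ zero)))) (refl (Eq Nat (succ (succ zero)) (succ (succ zero))) (refl Nat (succ (succ zero))))
the term's type:
  Eq (Eq (Eq Nat (succ (succ zero)) (succ (succ zero))) (refl Nat (succ (succ zero))) (refl Nat (succ (succ zero)))) (refl (Eq Nat (succ (succ zero)) (succ (succ zero))) (refl Nat (succ (succ zero)))) (refl (Eq Nat (succ (succ zero)) (succ (succ zero))) (refl Nat (succ (succ zero))))


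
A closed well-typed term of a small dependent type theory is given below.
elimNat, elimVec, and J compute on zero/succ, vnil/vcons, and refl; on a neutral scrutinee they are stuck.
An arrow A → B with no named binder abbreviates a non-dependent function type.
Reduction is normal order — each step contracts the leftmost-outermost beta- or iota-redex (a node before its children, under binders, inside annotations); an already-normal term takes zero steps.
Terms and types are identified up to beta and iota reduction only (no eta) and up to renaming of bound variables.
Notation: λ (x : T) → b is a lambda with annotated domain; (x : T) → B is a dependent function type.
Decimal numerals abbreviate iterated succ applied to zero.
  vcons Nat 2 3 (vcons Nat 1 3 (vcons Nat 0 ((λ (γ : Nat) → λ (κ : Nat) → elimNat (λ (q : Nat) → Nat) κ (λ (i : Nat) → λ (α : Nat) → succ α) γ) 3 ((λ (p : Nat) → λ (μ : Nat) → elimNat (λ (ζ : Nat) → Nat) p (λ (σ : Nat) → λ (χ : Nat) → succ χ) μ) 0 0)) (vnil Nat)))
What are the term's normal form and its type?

reduced normal form:
  vcons Nat 2 3 (vcons Nat 1 3 (vcons Nat 0 3 (vnil Nat)))
type:
  Vec Nat 3


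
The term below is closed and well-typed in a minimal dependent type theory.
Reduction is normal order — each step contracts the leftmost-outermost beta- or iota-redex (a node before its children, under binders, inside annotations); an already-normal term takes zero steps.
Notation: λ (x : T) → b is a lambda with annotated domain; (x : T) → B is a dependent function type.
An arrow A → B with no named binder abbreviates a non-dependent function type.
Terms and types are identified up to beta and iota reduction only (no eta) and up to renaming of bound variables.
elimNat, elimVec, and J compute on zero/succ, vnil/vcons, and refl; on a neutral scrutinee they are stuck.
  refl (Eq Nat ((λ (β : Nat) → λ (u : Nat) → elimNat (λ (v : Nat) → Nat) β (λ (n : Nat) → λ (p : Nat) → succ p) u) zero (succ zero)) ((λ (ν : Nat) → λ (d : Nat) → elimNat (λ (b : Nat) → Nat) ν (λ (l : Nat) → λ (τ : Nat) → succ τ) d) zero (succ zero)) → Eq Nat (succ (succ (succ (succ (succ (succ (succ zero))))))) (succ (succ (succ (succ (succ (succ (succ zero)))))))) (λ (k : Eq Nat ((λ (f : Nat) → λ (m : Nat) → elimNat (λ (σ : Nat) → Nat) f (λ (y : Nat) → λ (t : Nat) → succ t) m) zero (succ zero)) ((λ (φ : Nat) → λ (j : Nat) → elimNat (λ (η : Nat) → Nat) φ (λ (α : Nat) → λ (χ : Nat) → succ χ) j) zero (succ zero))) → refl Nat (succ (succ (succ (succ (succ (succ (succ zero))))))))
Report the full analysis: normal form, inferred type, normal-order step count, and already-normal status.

normal form:
  refl (Eq Nat (succ zero) (succ zero) → Eq Nat (succ (succ (succ (succ (succ (succ (succ zero))))))) (succ (succ (succ (succ (succ (succ (succ zero)))))))) (λ (β : Eq Nat (succ zero) (succ zero)) → refl Nat (succ (succ (succ (succ (succ (succ (succ zero))))))))
inferred type:
  Eq (Eq Nat (succ zero) (succ zero) → Eq Nat (succ (succ (succ (succ (succ (succ (succ zero))))))) (succ (succ (succ (succ (succ (succ (succ zero)))))))) (λ (β : Eq Nat (succ zero) (succ zero)) → refl Nat (succ (succ (succ (succ (succ (succ (succ zero)))))))) (λ (u : Eq Nat (succ zero) (succ zero)) → refl Nat (succ (succ (succ (succ (succ (succ (succ zero))))))))
normal-order step count: 24
started in normal form: no
first redex: a beta-redex


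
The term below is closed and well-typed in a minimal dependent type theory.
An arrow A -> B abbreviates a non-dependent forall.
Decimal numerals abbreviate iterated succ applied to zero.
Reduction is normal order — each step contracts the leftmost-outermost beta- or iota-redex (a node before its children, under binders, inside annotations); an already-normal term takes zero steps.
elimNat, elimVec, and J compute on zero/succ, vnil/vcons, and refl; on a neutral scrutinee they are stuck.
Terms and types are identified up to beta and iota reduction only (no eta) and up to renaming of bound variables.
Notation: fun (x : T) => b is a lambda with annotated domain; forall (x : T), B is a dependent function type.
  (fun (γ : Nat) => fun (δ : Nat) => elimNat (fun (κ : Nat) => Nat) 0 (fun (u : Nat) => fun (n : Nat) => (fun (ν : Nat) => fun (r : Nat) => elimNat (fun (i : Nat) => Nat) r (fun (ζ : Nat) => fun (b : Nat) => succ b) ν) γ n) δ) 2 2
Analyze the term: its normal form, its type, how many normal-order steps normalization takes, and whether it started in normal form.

resulting normal form:
  4
inferred type:
  Nat
reduction steps (normal order): 27
started in normal form: no
first redex: a beta-redex


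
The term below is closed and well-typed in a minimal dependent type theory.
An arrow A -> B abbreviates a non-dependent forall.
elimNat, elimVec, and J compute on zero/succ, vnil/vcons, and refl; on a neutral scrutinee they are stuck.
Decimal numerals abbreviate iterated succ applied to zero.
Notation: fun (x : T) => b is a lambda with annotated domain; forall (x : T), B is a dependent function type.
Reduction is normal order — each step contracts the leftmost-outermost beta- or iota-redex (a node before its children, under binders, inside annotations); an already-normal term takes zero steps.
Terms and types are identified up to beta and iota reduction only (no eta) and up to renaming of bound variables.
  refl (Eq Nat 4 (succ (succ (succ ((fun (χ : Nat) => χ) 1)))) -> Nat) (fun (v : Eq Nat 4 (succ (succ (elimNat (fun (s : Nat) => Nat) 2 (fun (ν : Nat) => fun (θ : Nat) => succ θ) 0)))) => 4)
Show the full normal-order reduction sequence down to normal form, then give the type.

normal-order reduction:
  refl (Eq Nat 4 (succ (succ (succ ((fun (χ : Nat) => χ) 1)))) -> Nat) (fun (v : Eq Nat 4 (succ (succ (elimNat (fun (s : Nat) => Nat) 2 (fun (ν : Nat) => fun (θ : Nat) => succ θ) 0)))) => 4)
  ~> refl (Eq Nat 4 4 -> Nat) (fun (χ : Eq Nat 4 (succ (succ (elimNat (fun (v : Nat) => Nat) 2 (fun (s : Nat) => fun (ν : Nat) => succ ν) 0)))) => 4)
  ~> refl (Eq Nat 4 4 -> Nat) (fun (χ : Eq Nat 4 4) => 4)
the term's type:
  Eq (Eq Nat 4 4 -> Nat) (fun (χ : Eq Nat 4 4) => 4) (fun (v : Eq Nat 4 4) => 4)


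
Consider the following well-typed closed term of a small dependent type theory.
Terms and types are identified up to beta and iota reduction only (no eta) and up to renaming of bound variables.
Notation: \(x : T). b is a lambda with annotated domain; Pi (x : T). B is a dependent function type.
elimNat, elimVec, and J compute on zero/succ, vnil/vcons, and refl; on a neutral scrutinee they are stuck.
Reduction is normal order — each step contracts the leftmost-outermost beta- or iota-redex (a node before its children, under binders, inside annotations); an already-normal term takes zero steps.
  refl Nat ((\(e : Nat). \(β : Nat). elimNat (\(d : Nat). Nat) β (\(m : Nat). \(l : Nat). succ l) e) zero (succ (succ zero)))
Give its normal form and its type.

normal form:
  refl Nat (succ (succ zero))
inferred type:
  Eq Nat (succ (succ zero)) (succ (succ zero))
observation: normalization takes exactly 3 steps under the normal-order strategy.


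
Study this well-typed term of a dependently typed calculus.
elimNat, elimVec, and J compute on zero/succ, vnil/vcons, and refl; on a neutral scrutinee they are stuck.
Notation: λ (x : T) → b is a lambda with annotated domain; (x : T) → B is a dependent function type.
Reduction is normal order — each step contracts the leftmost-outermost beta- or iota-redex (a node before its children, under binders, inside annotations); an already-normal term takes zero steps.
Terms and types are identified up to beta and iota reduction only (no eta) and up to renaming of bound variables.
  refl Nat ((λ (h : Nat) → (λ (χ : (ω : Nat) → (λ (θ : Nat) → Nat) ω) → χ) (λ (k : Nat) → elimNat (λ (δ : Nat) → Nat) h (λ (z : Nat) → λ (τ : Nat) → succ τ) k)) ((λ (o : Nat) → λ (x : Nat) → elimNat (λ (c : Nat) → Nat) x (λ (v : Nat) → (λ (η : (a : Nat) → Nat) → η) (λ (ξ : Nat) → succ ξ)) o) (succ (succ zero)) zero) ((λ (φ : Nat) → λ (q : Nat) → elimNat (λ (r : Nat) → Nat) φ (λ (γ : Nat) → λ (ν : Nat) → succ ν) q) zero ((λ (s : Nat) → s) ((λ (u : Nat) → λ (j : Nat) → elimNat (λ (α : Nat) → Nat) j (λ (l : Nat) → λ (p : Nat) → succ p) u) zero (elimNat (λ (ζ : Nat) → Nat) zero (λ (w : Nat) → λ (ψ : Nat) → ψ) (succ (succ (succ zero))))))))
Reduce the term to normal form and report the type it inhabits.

resulting normal form:
  refl Nat (succ (succ zero))
type:
  Eq Nat (succ (succ zero)) (succ (succ zero))


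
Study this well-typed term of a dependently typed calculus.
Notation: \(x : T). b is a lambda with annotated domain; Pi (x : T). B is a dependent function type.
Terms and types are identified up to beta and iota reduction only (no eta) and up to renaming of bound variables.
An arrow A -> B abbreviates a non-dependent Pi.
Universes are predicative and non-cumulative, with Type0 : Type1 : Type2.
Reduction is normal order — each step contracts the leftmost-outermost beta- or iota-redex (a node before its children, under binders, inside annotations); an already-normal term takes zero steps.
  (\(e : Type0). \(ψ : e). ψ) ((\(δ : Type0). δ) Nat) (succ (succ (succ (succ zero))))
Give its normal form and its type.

resulting normal form:
  succ (succ (succ (succ zero)))
the term's type:
  Nat


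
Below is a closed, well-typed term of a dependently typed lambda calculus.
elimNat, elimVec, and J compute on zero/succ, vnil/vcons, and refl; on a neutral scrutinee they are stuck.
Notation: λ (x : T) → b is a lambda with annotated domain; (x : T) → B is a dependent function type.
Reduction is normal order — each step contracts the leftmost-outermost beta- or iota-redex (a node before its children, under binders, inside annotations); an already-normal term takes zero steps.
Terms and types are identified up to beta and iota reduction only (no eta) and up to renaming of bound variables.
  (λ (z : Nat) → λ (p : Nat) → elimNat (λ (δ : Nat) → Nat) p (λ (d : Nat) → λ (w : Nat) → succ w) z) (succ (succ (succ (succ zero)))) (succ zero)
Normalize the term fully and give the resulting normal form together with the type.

resulting normal form:
  succ (succ (succ (succ (succ zero))))
type:
  Nat
observation: the term reaches its normal form after 15 normal-order steps.


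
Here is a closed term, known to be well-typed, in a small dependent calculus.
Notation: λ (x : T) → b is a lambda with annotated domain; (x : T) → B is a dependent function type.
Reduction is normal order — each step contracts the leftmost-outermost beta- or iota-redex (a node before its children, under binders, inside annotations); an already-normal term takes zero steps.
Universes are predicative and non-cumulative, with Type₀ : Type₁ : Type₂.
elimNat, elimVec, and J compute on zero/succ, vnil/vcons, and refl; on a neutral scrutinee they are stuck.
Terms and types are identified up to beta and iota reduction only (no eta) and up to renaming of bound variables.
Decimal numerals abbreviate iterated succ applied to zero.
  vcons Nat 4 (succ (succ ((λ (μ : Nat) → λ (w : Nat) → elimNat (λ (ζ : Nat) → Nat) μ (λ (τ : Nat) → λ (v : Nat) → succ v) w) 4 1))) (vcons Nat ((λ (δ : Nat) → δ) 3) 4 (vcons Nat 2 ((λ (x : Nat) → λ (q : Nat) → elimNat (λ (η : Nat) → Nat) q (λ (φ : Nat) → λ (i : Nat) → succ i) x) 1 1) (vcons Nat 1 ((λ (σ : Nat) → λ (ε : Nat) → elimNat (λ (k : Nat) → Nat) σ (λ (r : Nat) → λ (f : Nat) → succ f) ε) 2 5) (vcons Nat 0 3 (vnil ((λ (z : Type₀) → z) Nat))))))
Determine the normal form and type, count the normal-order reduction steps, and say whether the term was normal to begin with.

reduced normal form:
  vcons Nat 4 7 (vcons Nat 3 4 (vcons Nat 2 2 (vcons Nat 1 7 (vcons Nat 0 3 (vnil Nat)))))
inferred type:
  Vec Nat 5
reduction steps (normal order): 32
already normal: no
first contracted redex: a beta-redex


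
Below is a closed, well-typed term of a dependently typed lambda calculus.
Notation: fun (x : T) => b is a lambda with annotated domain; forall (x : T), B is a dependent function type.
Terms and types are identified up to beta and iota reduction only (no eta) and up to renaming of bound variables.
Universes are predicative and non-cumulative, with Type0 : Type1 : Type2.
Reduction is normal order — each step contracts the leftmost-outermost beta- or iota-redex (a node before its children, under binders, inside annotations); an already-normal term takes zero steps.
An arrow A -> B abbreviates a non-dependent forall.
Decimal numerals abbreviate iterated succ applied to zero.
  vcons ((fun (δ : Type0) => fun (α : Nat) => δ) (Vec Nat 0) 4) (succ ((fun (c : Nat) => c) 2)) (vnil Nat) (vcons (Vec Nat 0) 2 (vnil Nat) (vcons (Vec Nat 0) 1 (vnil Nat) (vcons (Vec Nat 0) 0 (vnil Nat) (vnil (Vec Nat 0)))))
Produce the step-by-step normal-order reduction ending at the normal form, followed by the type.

normal-order reduction:
  vcons ((fun (δ : Type0) => fun (α : Nat) => δ) (Vec Nat 0) 4) (succ ((fun (c : Nat) => c) 2)) (vnil Nat) (vcons (Vec Nat 0) 2 (vnil Nat) (vcons (Vec Nat 0) 1 (vnil Nat) (vcons (Vec Nat 0) 0 (vnil Nat) (vnil (Vec Nat 0)))))
  ~> vcons ((fun (δ : Nat) => Vec Nat 0) 4) (succ ((fun (α : Nat) => α) 2)) (vnil Nat) (vcons (Vec Nat 0) 2 (vnil Nat) (vcons (Vec Nat 0) 1 (vnil Nat) (vcons (Vec Nat 0) 0 (vnil Nat) (vnil (Vec Nat 0)))))
  ~> vcons (Vec Nat 0) (succ ((fun (δ : Nat) => δ) 2)) (vnil Nat) (vcons (Vec Nat 0) 2 (vnil Nat) (vcons (Vec Nat 0) 1 (vnil Nat) (vcons (Vec Nat 0) 0 (vnil Nat) (vnil (Vec Nat 0)))))
  ~> vcons (Vec Nat 0) 3 (vnil Nat) (vcons (Vec Nat 0) 2 (vnil Nat) (vcons (Vec Nat 0) 1 (vnil Nat) (vcons (Vec Nat 0) 0 (vnil Nat) (vnil (Vec Nat 0)))))
inferred type:
  Vec (Vec Nat 0) 4


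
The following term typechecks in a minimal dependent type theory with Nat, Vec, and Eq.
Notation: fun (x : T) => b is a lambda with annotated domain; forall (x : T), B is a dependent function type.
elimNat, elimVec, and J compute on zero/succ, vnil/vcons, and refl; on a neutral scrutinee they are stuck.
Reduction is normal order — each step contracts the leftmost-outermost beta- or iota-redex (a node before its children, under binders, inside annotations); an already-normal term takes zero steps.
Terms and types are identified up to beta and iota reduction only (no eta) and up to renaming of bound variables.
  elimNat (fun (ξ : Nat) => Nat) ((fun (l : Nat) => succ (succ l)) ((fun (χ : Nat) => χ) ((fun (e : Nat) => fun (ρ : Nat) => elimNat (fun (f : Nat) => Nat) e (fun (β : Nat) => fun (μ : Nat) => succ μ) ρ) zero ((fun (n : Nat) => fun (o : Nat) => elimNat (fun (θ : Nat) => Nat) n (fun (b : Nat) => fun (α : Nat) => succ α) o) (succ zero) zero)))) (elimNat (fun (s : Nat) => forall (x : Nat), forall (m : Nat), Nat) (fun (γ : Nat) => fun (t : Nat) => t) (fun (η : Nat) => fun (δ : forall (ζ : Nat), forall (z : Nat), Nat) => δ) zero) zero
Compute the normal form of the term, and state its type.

reduced normal form:
  succ (succ (succ zero))
the term's type:
  Nat
observation: 12 normal-order steps separate the term from its normal form.


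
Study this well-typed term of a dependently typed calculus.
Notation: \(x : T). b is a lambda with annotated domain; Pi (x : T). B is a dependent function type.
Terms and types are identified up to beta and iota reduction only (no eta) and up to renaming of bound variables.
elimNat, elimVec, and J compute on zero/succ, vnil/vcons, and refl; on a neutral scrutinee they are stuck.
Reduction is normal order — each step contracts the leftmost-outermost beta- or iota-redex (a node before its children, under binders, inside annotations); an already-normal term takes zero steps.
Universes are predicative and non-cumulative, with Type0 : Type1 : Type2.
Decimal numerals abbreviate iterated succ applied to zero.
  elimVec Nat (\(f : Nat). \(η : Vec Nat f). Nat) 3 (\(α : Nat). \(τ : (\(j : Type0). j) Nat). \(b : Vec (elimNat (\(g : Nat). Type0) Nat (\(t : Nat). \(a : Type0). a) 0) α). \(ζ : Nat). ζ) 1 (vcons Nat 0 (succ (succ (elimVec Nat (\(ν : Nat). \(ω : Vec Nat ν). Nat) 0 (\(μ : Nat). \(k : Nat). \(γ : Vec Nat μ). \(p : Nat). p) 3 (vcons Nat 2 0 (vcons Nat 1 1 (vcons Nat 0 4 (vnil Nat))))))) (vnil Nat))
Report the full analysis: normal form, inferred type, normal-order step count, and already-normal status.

normal form:
  3
inferred type:
  Nat
normal-order step count: 6
started in normal form: no
first contracted redex: an elimVec iota-redex


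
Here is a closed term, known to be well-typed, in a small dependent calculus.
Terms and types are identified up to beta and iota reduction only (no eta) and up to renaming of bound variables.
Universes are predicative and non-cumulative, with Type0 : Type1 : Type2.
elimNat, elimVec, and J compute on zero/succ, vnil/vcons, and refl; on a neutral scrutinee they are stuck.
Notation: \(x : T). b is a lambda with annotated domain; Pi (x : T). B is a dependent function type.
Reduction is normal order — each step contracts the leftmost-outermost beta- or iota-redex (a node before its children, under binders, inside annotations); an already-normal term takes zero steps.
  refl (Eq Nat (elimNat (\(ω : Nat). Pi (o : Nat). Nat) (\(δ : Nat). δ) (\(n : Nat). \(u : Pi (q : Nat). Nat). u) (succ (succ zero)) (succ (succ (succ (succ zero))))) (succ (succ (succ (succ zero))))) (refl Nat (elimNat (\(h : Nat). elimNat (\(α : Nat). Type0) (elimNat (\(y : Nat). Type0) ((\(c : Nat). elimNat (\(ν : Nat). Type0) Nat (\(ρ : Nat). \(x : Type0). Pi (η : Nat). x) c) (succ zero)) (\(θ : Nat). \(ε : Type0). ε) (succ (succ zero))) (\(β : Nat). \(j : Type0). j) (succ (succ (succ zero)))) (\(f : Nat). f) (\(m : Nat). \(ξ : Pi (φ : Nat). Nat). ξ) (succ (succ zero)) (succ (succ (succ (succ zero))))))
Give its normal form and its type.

reduced normal form:
  refl (Eq Nat (succ (succ (succ (succ zero)))) (succ (succ (succ (succ zero))))) (refl Nat (succ (succ (succ (succ zero)))))
type:
  Eq (Eq Nat (succ (succ (succ (succ zero)))) (succ (succ (succ (succ zero))))) (refl Nat (succ (succ (succ (succ zero))))) (refl Nat (succ (succ (succ (succ zero)))))
observation: the leftmost-outermost redex is an elimNat iota-redex, and normalization takes 16 steps.


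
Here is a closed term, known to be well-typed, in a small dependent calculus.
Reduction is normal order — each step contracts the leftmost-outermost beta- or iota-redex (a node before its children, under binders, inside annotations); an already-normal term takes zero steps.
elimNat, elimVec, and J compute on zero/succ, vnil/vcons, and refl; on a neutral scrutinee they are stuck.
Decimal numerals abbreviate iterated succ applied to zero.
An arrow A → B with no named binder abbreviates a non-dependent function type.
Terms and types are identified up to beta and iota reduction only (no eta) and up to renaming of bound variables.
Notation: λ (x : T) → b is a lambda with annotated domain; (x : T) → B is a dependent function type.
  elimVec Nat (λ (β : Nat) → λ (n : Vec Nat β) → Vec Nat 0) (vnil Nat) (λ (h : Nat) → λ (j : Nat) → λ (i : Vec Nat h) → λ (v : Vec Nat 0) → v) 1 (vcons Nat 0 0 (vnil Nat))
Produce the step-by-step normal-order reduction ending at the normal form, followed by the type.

reduction (normal order):
  elimVec Nat (λ (β : Nat) → λ (n : Vec Nat β) → Vec Nat 0) (vnil Nat) (λ (h : Nat) → λ (j : Nat) → λ (i : Vec Nat h) → λ (v : Vec Nat 0) → v) 1 (vcons Nat 0 0 (vnil Nat))
  ~> (λ (β : Nat) → λ (n : Nat) → λ (h : Vec Nat β) → λ (j : Vec Nat 0) → j) 0 0 (vnil Nat) (elimVec Nat (λ (i : Nat) → λ (v : Vec Nat i) → Vec Nat 0) (vnil Nat) (λ (d : Nat) → λ (ε : Nat) → λ (δ : Vec Nat d) → λ (a : Vec Nat 0) → a) 0 (vnil Nat))
  ~> (λ (β : Nat) → λ (n : Vec Nat 0) → λ (h : Vec Nat 0) → h) 0 (vnil Nat) (elimVec Nat (λ (j : Nat) → λ (i : Vec Nat j) → Vec Nat 0) (vnil Nat) (λ (v : Nat) → λ (d : Nat) → λ (ε : Vec Nat v) → λ (δ : Vec Nat 0) → δ) 0 (vnil Nat))
  ~> (λ (β : Vec Nat 0) → λ (n : Vec Nat 0) → n) (vnil Nat) (elimVec Nat (λ (h : Nat) → λ (j : Vec Nat h) → Vec Nat 0) (vnil Nat) (λ (i : Nat) → λ (v : Nat) → λ (d : Vec Nat i) → λ (ε : Vec Nat 0) → ε) 0 (vnil Nat))
  ~> (λ (β : Vec Nat 0) → β) (elimVec Nat (λ (n : Nat) → λ (h : Vec Nat n) → Vec Nat 0) (vnil Nat) (λ (j : Nat) → λ (i : Nat) → λ (v : Vec Nat j) → λ (d : Vec Nat 0) → d) 0 (vnil Nat))
  ~> elimVec Nat (λ (β : Nat) → λ (n : Vec Nat β) → Vec Nat 0) (vnil Nat) (λ (h : Nat) → λ (j : Nat) → λ (i : Vec Nat h) → λ (v : Vec Nat 0) → v) 0 (vnil Nat)
  ~> vnil Nat
inferred type:
  Vec Nat 0
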